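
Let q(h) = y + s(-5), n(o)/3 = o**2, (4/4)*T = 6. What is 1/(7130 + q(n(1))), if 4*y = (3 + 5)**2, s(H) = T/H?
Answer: 5/35724 ≈ 0.00013996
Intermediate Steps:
T = 6
s(H) = 6/H
y = 16 (y = (3 + 5)**2/4 = (1/4)*8**2 = (1/4)*64 = 16)
n(o) = 3*o**2
q(h) = 74/5 (q(h) = 16 + 6/(-5) = 16 + 6*(-1/5) = 16 - 6/5 = 74/5)
1/(7130 + q(n(1))) = 1/(7130 + 74/5) = 1/(35724/5) = 5/35724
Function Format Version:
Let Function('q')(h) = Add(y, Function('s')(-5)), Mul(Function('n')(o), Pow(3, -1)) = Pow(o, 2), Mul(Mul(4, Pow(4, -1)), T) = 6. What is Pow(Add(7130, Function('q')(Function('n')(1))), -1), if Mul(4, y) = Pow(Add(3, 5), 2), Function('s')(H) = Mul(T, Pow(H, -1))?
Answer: Rational(5, 35724) ≈ 0.00013996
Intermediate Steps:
T = 6
Function('s')(H) = Mul(6, Pow(H, -1))
y = 16 (y = Mul(Rational(1, 4), Pow(Add(3, 5), 2)) = Mul(Rational(1, 4), Pow(8, 2)) = Mul(Rational(1, 4), 64) = 16)
Function('n')(o) = Mul(3, Pow(o, 2))
Function('q')(h) = Rational(74, 5) (Function('q')(h) = Add(16, Mul(6, Pow(-5, -1))) = Add(16, Mul(6, Rational(-1, 5))) = Add(16, Rational(-6, 5)) = Rational(74, 5))
Pow(Add(7130, Function('q')(Function('n')(1))), -1) = Pow(Add(7130, Rational(74, 5)), -1) = Pow(Rational(35724, 5), -1) = Rational(5, 35724)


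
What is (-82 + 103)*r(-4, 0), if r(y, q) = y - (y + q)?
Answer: 0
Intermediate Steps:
r(y, q) = -q (r(y, q) = y - (q + y) = y + (-q - y) = -q)
(-82 + 103)*r(-4, 0) = (-82 + 103)*(-1*0) = 21*0 = 0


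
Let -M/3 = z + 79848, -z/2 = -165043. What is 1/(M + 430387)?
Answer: -1/799415 ≈ -1.2509e-6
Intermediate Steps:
z = 330086 (z = -2*(-165043) = 330086)
M = -1229802 (M = -3*(330086 + 79848) = -3*409934 = -1229802)
1/(M + 430387) = 1/(-1229802 + 430387) = 1/(-799415) = -1/799415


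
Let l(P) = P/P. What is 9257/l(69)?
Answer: 9257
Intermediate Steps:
l(P) = 1
9257/l(69) = 9257/1 = 9257*1 = 9257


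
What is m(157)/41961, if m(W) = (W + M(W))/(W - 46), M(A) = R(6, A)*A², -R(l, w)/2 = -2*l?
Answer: 591733/4657671 ≈ 0.12704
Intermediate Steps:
R(l, w) = 4*l (R(l, w) = -(-4)*l = 4*l)
M(A) = 24*A² (M(A) = (4*6)*A² = 24*A²)
m(W) = (W + 24*W²)/(-46 + W) (m(W) = (W + 24*W²)/(W - 46) = (W + 24*W²)/(-46 + W))
m(157)/41961 = (157*(1 + 24*157)/(-46 + 157))/41961 = (157*(1 + 3768)/111)*(1/41961) = (157*(1/111)*3769)*(1/41961) = (591733/111)*(1/41961) = 591733/4657671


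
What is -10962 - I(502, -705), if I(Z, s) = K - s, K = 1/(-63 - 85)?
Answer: -1726715/148 ≈ -11667.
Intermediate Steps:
K = -1/148 (K = 1/(-148) = -1/148 ≈ -0.0067568)
I(Z, s) = -1/148 - s
-10962 - I(502, -705) = -10962 - (-1/148 - 1*(-705)) = -10962 - (-1/148 + 705) = -10962 - 1*104339/148 = -10962 - 104339/148 = -1726715/148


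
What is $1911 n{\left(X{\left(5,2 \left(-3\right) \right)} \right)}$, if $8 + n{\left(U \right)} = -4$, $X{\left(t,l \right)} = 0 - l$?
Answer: $-22932$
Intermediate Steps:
$X{\left(t,l \right)} = - l$
$n{\left(U \right)} = -12$ ($n{\left(U \right)} = -8 - 4 = -12$)
$1911 n{\left(X{\left(5,2 \left(-3\right) \right)} \right)} = 1911 \left(-12\right) = -22932$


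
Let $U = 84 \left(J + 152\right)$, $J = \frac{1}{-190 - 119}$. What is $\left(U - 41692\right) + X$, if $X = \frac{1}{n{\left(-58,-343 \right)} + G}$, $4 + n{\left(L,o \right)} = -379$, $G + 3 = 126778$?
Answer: $- \frac{376547046297}{13018376} \approx -28924.0$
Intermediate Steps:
$G = 126775$ ($G = -3 + 126778 = 126775$)
$n{\left(L,o \right)} = -383$ ($n{\left(L,o \right)} = -4 - 379 = -383$)
$J = - \frac{1}{309}$ ($J = \frac{1}{-309} = - \frac{1}{309} \approx -0.0032362$)
$U = \frac{1315076}{103}$ ($U = 84 \left(- \frac{1}{309} + 152\right) = 84 \cdot \frac{46967}{309} = \frac{1315076}{103} \approx 12768.0$)
$X = \frac{1}{126392}$ ($X = \frac{1}{-383 + 126775} = \frac{1}{126392} \approx 7.9119 \cdot 10^{-6}$)
$\left(U - 41692\right) + X = \left(\frac{1315076}{103} - 41692\right) + \frac{1}{126392} = - \frac{2979200}{103} + \frac{1}{126392} = - \frac{376547046297}{13018376}$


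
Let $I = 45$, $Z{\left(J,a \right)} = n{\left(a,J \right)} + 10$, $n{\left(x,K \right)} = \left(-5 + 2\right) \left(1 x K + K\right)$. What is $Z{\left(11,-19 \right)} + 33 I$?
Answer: $2089$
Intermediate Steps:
$n{\left(x,K \right)} = - 3 K - 3 K x$ ($n{\left(x,K \right)} = - 3 \left(x K + K\right) = - 3 \left(K x + K\right) = - 3 \left(K + K x\right) = - 3 K - 3 K x$)
$Z{\left(J,a \right)} = 10 - 3 J \left(1 + a\right)$ ($Z{\left(J,a \right)} = - 3 J \left(1 + a\right) + 10 = 10 - 3 J \left(1 + a\right)$)
$Z{\left(11,-19 \right)} + 33 I = \left(10 - 33 \left(1 - 19\right)\right) + 33 \cdot 45 = \left(10 - 33 \left(-18\right)\right) + 1485 = \left(10 + 594\right) + 1485 = 604 + 1485 = 2089$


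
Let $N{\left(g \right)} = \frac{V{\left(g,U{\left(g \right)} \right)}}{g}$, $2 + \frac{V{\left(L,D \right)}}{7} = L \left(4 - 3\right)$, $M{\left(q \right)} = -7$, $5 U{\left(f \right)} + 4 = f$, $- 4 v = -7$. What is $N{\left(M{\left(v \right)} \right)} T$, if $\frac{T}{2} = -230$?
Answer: $-4140$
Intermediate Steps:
$v = \frac{7}{4}$ ($v = \left(- \frac{1}{4}\right) \left(-7\right) = \frac{7}{4} \approx 1.75$)
$U{\left(f \right)} = - \frac{4}{5} + \frac{f}{5}$
$T = -460$ ($T = 2 \left(-230\right) = -460$)
$V{\left(L,D \right)} = -14 + 7 L$ ($V{\left(L,D \right)} = -14 + 7 L \left(4 - 3\right) = -14 + 7 L 1 = -14 + 7 L$)
$N{\left(g \right)} = \frac{-14 + 7 g}{g}$
$N{\left(M{\left(v \right)} \right)} T = \left(7 - \frac{14}{-7}\right) \left(-460\right) = \left(7 - -2\right) \left(-460\right) = \left(7 + 2\right) \left(-460\right) = 9 \left(-460\right) = -4140$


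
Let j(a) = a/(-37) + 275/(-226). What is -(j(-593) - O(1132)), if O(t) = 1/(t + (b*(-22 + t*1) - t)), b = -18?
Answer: -33437723/2257740 ≈ -14.810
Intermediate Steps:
j(a) = -275/226 - a/37 (j(a) = a*(-1/37) + 275*(-1/226) = -a/37 - 275/226 = -275/226 - a/37)
O(t) = 1/(396 - 18*t) (O(t) = 1/(t + (-18*(-22 + t*1) - t)) = 1/(t + (-18*(-22 + t) - t)) = 1/(t + ((396 - 18*t) - t)) = 1/(t + (396 - 19*t)) = 1/(396 - 18*t))
-(j(-593) - O(1132)) = -((-275/226 - 1/37*(-593)) - (-1)/(-396 + 18*1132)) = -((-275/226 + 593/37) - (-1)/(-396 + 20376)) = -(123843/8362 - (-1)/19980) = -(123843/8362 - 1*(-1/19980)) = -(123843/8362 + 1/19980) = -1*33437723/2257740 = -33437723/2257740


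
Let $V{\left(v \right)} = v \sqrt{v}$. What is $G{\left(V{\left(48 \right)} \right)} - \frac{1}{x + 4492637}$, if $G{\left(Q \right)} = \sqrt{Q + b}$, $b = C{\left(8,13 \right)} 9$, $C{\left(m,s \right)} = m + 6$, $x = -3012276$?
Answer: $- \frac{1}{1480361} + \sqrt{126 + 192 \sqrt{3}} \approx 21.414$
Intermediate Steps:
$C{\left(m,s \right)} = 6 + m$
$V{\left(v \right)} = v^{\frac{3}{2}}$
$b = 126$ ($b = \left(6 + 8\right) 9 = 14 \cdot 9 = 126$)
$G{\left(Q \right)} = \sqrt{126 + Q}$ ($G{\left(Q \right)} = \sqrt{Q + 126} = \sqrt{126 + Q}$)
$G{\left(V{\left(48 \right)} \right)} - \frac{1}{x + 4492637} = \sqrt{126 + 48^{\frac{3}{2}}} - \frac{1}{-3012276 + 4492637} = \sqrt{126 + 192 \sqrt{3}} - \frac{1}{1480361} = - \frac{1}{1480361} + \sqrt{126 + 192 \sqrt{3}}$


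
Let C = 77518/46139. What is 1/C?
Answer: 46139/77518 ≈ 0.59520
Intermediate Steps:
C = 77518/46139 (C = 77518*(1/46139) = 77518/46139 ≈ 1.6801)
1/C = 1/(77518/46139) = 46139/77518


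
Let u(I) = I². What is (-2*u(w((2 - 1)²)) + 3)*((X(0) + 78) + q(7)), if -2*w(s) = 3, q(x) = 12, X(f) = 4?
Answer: -141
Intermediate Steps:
w(s) = -3/2 (w(s) = -½*3 = -3/2)
(-2*u(w((2 - 1)²)) + 3)*((X(0) + 78) + q(7)) = (-2*(-3/2)² + 3)*((4 + 78) + 12) = (-2*9/4 + 3)*(82 + 12) = (-9/2 + 3)*94 = -3/2*94 = -141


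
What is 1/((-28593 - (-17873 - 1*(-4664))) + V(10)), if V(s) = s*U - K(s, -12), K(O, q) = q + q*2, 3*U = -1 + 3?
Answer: -3/46024 ≈ -6.5183e-5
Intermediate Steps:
U = ⅔ (U = (-1 + 3)/3 = (⅓)*2 = ⅔ ≈ 0.66667)
K(O, q) = 3*q (K(O, q) = q + 2*q = 3*q)
V(s) = 36 + 2*s/3 (V(s) = s*(⅔) - 3*(-12) = 2*s/3 - 1*(-36) = 2*s/3 + 36 = 36 + 2*s/3)
1/((-28593 - (-17873 - 1*(-4664))) + V(10)) = 1/((-28593 - (-17873 - 1*(-4664))) + (36 + (⅔)*10)) = 1/((-28593 - (-17873 + 4664)) + (36 + 20/3)) = 1/((-28593 - 1*(-13209)) + 128/3) = 1/((-28593 + 13209) + 128/3) = 1/(-15384 + 128/3) = 1/(-46024/3) = -3/46024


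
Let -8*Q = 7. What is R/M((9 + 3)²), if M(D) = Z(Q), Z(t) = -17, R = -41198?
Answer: 41198/17 ≈ 2423.4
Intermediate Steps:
Q = -7/8 (Q = -⅛*7 = -7/8 ≈ -0.87500)
M(D) = -17
R/M((9 + 3)²) = -41198/(-17) = -41198*(-1/17) = 41198/17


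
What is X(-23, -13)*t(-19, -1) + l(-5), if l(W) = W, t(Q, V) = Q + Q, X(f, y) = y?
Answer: 489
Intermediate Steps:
t(Q, V) = 2*Q
X(-23, -13)*t(-19, -1) + l(-5) = -26*(-19) - 5 = -13*(-38) - 5 = 494 - 5 = 489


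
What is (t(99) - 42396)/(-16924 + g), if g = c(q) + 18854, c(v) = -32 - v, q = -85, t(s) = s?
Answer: -14099/661 ≈ -21.330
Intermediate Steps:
g = 18907 (g = (-32 - 1*(-85)) + 18854 = (-32 + 85) + 18854 = 53 + 18854 = 18907)
(t(99) - 42396)/(-16924 + g) = (99 - 42396)/(-16924 + 18907) = -42297/1983 = -42297*1/1983 = -14099/661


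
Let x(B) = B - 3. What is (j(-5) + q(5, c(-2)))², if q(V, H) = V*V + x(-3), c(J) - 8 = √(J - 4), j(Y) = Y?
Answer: 196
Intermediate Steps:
x(B) = -3 + B
c(J) = 8 + √(-4 + J) (c(J) = 8 + √(J - 4) = 8 + √(-4 + J))
q(V, H) = -6 + V² (q(V, H) = V*V + (-3 - 3) = V² - 6 = -6 + V²)
(j(-5) + q(5, c(-2)))² = (-5 + (-6 + 5²))² = (-5 + (-6 + 25))² = (-5 + 19)² = 14² = 196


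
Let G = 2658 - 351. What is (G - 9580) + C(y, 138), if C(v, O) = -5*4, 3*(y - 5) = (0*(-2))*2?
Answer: -7293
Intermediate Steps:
G = 2307
y = 5 (y = 5 + ((0*(-2))*2)/3 = 5 + (0*2)/3 = 5 + (⅓)*0 = 5 + 0 = 5)
C(v, O) = -20
(G - 9580) + C(y, 138) = (2307 - 9580) - 20 = -7273 - 20 = -7293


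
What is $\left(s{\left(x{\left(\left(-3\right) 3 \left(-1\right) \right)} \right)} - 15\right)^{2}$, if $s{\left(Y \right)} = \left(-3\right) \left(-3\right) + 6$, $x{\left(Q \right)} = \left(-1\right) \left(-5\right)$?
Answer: $0$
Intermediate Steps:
$x{\left(Q \right)} = 5$
$s{\left(Y \right)} = 15$ ($s{\left(Y \right)} = 9 + 6 = 15$)
$\left(s{\left(x{\left(\left(-3\right) 3 \left(-1\right) \right)} \right)} - 15\right)^{2} = \left(15 - 15\right)^{2} = 0^{2} = 0$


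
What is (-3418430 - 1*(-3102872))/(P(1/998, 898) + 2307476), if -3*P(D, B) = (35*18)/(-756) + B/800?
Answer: -1136008800/8306913253 ≈ -0.13675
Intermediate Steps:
P(D, B) = 5/18 - B/2400 (P(D, B) = -((35*18)/(-756) + B/800)/3 = -(630*(-1/756) + B*(1/800))/3 = -(-5/6 + B/800)/3 = 5/18 - B/2400)
(-3418430 - 1*(-3102872))/(P(1/998, 898) + 2307476) = (-3418430 - 1*(-3102872))/((5/18 - 1/2400*898) + 2307476) = (-3418430 + 3102872)/((5/18 - 449/1200) + 2307476) = -315558/(-347/3600 + 2307476) = -315558/8306913253/3600 = -315558*3600/8306913253 = -1136008800/8306913253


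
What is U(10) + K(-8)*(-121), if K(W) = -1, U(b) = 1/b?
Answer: 1211/10 ≈ 121.10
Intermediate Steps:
U(10) + K(-8)*(-121) = 1/10 - 1*(-121) = ⅒ + 121 = 1211/10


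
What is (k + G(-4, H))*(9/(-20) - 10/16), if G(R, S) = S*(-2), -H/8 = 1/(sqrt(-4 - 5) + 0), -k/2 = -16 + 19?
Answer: 129/20 + 86*I/15 ≈ 6.45 + 5.7333*I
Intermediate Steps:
k = -6 (k = -2*(-16 + 19) = -2*3 = -6)
H = 8*I/3 (H = -8/(sqrt(-4 - 5) + 0) = -8/(sqrt(-9) + 0) = -8/(3*I + 0) = -8*(-I/3) = -(-8)*I/3 = 8*I/3 ≈ 2.6667*I)
G(R, S) = -2*S
(k + G(-4, H))*(9/(-20) - 10/16) = (-6 - 16*I/3)*(9/(-20) - 10/16) = (-6 - 16*I/3)*(9*(-1/20) - 10*1/16) = (-6 - 16*I/3)*(-9/20 - 5/8) = (-6 - 16*I/3)*(-43/40) = 129/20 + 86*I/15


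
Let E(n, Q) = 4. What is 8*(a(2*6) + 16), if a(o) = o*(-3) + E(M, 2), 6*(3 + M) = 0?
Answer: -128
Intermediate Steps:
M = -3 (M = -3 + (1/6)*0 = -3 + 0 = -3)
a(o) = 4 - 3*o (a(o) = o*(-3) + 4 = -3*o + 4 = 4 - 3*o)
8*(a(2*6) + 16) = 8*((4 - 6*6) + 16) = 8*((4 - 3*12) + 16) = 8*((4 - 36) + 16) = 8*(-32 + 16) = 8*(-16) = -128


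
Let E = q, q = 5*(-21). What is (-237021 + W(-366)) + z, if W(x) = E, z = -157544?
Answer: -394670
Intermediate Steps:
q = -105
E = -105
W(x) = -105
(-237021 + W(-366)) + z = (-237021 - 105) - 157544 = -237126 - 157544 = -394670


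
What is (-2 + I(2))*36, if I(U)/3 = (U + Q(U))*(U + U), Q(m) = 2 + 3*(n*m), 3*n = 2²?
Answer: 5112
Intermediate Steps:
n = 4/3 (n = (⅓)*2² = (⅓)*4 = 4/3 ≈ 1.3333)
Q(m) = 2 + 4*m (Q(m) = 2 + 3*(4*m/3) = 2 + 4*m)
I(U) = 6*U*(2 + 5*U) (I(U) = 3*((U + (2 + 4*U))*(U + U)) = 3*((2 + 5*U)*(2*U)) = 3*(2*U*(2 + 5*U)) = 6*U*(2 + 5*U))
(-2 + I(2))*36 = (-2 + 6*2*(2 + 5*2))*36 = (-2 + 6*2*(2 + 10))*36 = (-2 + 6*2*12)*36 = (-2 + 144)*36 = 142*36 = 5112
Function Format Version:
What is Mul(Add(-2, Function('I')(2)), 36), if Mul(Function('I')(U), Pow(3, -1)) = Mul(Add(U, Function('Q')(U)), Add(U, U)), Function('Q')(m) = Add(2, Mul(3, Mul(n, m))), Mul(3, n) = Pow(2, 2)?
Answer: 5112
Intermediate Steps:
n = Rational(4, 3) (n = Mul(Rational(1, 3), Pow(2, 2)) = Mul(Rational(1, 3), 4) = Rational(4, 3) ≈ 1.3333)
Function('Q')(m) = Add(2, Mul(4, m)) (Function('Q')(m) = Add(2, Mul(3, Mul(Rational(4, 3), m))) = Add(2, Mul(4, m)))
Function('I')(U) = Mul(6, U, Add(2, Mul(5, U))) (Function('I')(U) = Mul(3, Mul(Add(U, Add(2, Mul(4, U))), Add(U, U))) = Mul(3, Mul(Add(2, Mul(5, U)), Mul(2, U))) = Mul(3, Mul(2, U, Add(2, Mul(5, U)))) = Mul(6, U, Add(2, Mul(5, U))))
Mul(Add(-2, Function('I')(2)), 36) = Mul(Add(-2, Mul(6, 2, Add(2, Mul(5, 2)))), 36) = Mul(Add(-2, Mul(6, 2, Add(2, 10))), 36) = Mul(Add(-2, Mul(6, 2, 12)), 36) = Mul(Add(-2, 144), 36) = Mul(142, 36) = 5112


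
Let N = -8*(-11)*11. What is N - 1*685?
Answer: 283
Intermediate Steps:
N = 968 (N = 88*11 = 968)
N - 1*685 = 968 - 1*685 = 968 - 685 = 283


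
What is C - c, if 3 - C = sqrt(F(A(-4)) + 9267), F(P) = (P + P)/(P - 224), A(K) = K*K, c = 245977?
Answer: -245974 - sqrt(1566097)/13 ≈ -2.4607e+5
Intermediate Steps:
A(K) = K**2
F(P) = 2*P/(-224 + P) (F(P) = (2*P)/(-224 + P) = 2*P/(-224 + P))
C = 3 - sqrt(1566097)/13 (C = 3 - sqrt(2*(-4)**2/(-224 + (-4)**2) + 9267) = 3 - sqrt(2*16/(-224 + 16) + 9267) = 3 - sqrt(2*16/(-208) + 9267) = 3 - sqrt(2*16*(-1/208) + 9267) = 3 - sqrt(-2/13 + 9267) = 3 - sqrt(120469/13) = 3 - sqrt(1566097)/13 ≈ -93.264)
C - c = (3 - sqrt(1566097)/13) - 1*245977 = (3 - sqrt(1566097)/13) - 245977 = -245974 - sqrt(1566097)/13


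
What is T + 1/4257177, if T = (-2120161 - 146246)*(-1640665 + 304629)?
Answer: 12890737671907213405/4257177 ≈ 3.0280e+12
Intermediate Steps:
T = 3028001342652 (T = -2266407*(-1336036) = 3028001342652)
T + 1/4257177 = 3028001342652 + 1/4257177 = 12890737671907213405/4257177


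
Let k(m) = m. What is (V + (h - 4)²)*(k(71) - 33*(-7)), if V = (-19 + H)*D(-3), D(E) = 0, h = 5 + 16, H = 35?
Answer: 87278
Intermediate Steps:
h = 21
V = 0 (V = (-19 + 35)*0 = 16*0 = 0)
(V + (h - 4)²)*(k(71) - 33*(-7)) = (0 + (21 - 4)²)*(71 - 33*(-7)) = (0 + 17²)*(71 + 231) = (0 + 289)*302 = 289*302 = 87278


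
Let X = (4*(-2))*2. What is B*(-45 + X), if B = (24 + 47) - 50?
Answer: -1281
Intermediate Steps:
X = -16 (X = -8*2 = -16)
B = 21 (B = 71 - 50 = 21)
B*(-45 + X) = 21*(-45 - 16) = 21*(-61) = -1281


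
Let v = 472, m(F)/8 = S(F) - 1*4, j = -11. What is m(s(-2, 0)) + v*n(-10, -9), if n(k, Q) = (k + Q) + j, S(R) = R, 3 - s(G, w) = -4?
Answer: -14136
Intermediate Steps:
s(G, w) = 7 (s(G, w) = 3 - 1*(-4) = 3 + 4 = 7)
m(F) = -32 + 8*F (m(F) = 8*(F - 1*4) = 8*(F - 4) = 8*(-4 + F) = -32 + 8*F)
n(k, Q) = -11 + Q + k (n(k, Q) = (k + Q) - 11 = (Q + k) - 11 = -11 + Q + k)
m(s(-2, 0)) + v*n(-10, -9) = (-32 + 8*7) + 472*(-11 - 9 - 10) = (-32 + 56) + 472*(-30) = 24 - 14160 = -14136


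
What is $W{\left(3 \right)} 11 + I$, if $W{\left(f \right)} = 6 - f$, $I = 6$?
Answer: $39$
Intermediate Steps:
$W{\left(3 \right)} 11 + I = \left(6 - 3\right) 11 + 6 = 3 \cdot 11 + 6 = 33 + 6 = 39$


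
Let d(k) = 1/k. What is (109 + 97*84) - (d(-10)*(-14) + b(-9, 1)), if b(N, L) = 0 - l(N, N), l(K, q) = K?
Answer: 41233/5 ≈ 8246.6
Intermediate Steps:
b(N, L) = -N (b(N, L) = 0 - N = -N)
(109 + 97*84) - (d(-10)*(-14) + b(-9, 1)) = (109 + 97*84) - (-14/(-10) - 1*(-9)) = (109 + 8148) - (-⅒*(-14) + 9) = 8257 - (7/5 + 9) = 8257 - 1*52/5 = 8257 - 52/5 = 41233/5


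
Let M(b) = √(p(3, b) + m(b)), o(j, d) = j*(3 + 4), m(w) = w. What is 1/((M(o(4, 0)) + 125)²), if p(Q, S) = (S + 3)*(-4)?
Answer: (125 + 4*I*√6)⁻² ≈ 6.2832e-5 - 9.9109e-6*I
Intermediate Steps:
p(Q, S) = -12 - 4*S (p(Q, S) = (3 + S)*(-4) = -12 - 4*S)
o(j, d) = 7*j (o(j, d) = j*7 = 7*j)
M(b) = √(-12 - 3*b) (M(b) = √((-12 - 4*b) + b) = √(-12 - 3*b))
1/((M(o(4, 0)) + 125)²) = 1/((√(-12 - 21*4) + 125)²) = 1/((√(-12 - 3*28) + 125)²) = 1/((√(-12 - 84) + 125)²) = 1/((√(-96) + 125)²) = 1/((4*I*√6 + 125)²) = 1/((125 + 4*I*√6)²) = (125 + 4*I*√6)⁻²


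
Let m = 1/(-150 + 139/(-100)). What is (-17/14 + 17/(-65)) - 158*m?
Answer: -5953677/13776490 ≈ -0.43216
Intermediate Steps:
m = -100/15139 (m = 1/(-150 + 139*(-1/100)) = 1/(-150 - 139/100) = 1/(-15139/100) = -100/15139 ≈ -0.0066055)
(-17/14 + 17/(-65)) - 158*m = (-17/14 + 17/(-65)) - 158*(-100/15139) = (-17*1/14 + 17*(-1/65)) + 15800/15139 = (-17/14 - 17/65) + 15800/15139 = -1343/910 + 15800/15139 = -5953677/13776490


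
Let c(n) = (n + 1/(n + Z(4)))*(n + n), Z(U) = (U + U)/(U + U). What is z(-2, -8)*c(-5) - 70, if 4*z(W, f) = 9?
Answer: 385/8 ≈ 48.125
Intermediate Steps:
Z(U) = 1 (Z(U) = (2*U)/((2*U)) = (2*U)*(1/(2*U)) = 1)
z(W, f) = 9/4 (z(W, f) = (¼)*9 = 9/4)
c(n) = 2*n*(n + 1/(1 + n)) (c(n) = (n + 1/(n + 1))*(n + n) = (n + 1/(1 + n))*(2*n) = 2*n*(n + 1/(1 + n)))
z(-2, -8)*c(-5) - 70 = 9*(2*(-5)*(1 - 5 + (-5)²)/(1 - 5))/4 - 70 = 9*(2*(-5)*(1 - 5 + 25)/(-4))/4 - 70 = 9*(2*(-5)*(-¼)*21)/4 - 70 = (9/4)*(105/2) - 70 = 945/8 - 70 = 385/8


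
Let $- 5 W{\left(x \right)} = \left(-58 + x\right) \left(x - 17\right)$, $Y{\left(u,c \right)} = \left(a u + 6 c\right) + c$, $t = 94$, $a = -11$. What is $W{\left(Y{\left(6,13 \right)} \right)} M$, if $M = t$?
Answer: $\frac{24816}{5} \approx 4963.2$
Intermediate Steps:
$Y{\left(u,c \right)} = - 11 u + 7 c$ ($Y{\left(u,c \right)} = \left(- 11 u + 6 c\right) + c = - 11 u + 7 c$)
$W{\left(x \right)} = - \frac{\left(-58 + x\right) \left(-17 + x\right)}{5}$ ($W{\left(x \right)} = - \frac{\left(-58 + x\right) \left(x - 17\right)}{5} = - \frac{\left(-58 + x\right) \left(-17 + x\right)}{5}$)
$M = 94$
$W{\left(Y{\left(6,13 \right)} \right)} M = \left(- \frac{986}{5} + 15 \left(\left(-11\right) 6 + 7 \cdot 13\right) - \frac{\left(\left(-11\right) 6 + 7 \cdot 13\right)^{2}}{5}\right) 94 = \left(- \frac{986}{5} + 15 \left(-66 + 91\right) - \frac{\left(-66 + 91\right)^{2}}{5}\right) 94 = \left(- \frac{986}{5} + 15 \cdot 25 - \frac{25^{2}}{5}\right) 94 = \left(- \frac{986}{5} + 375 - 125\right) 94 = \frac{264}{5} \cdot 94 = \frac{24816}{5}$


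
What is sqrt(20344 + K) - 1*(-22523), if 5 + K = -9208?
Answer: 22523 + sqrt(11131) ≈ 22629.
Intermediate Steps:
K = -9213 (K = -5 - 9208 = -9213)
sqrt(20344 + K) - 1*(-22523) = sqrt(20344 - 9213) - 1*(-22523) = sqrt(11131) + 22523 = 22523 + sqrt(11131)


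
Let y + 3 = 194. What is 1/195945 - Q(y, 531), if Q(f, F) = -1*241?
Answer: 47222746/195945 ≈ 241.00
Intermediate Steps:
y = 191 (y = -3 + 194 = 191)
Q(f, F) = -241
1/195945 - Q(y, 531) = 1/195945 - 1*(-241) = 1/195945 + 241 = 47222746/195945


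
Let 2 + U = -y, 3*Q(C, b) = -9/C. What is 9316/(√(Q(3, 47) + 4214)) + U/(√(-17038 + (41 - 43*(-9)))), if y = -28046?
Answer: 9316*√4213/4213 - 14022*I*√16610/8305 ≈ 143.53 - 217.6*I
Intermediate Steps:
Q(C, b) = -3/C (Q(C, b) = (-9/C)/3 = -3/C)
U = 28044 (U = -2 - 1*(-28046) = -2 + 28046 = 28044)
9316/(√(Q(3, 47) + 4214)) + U/(√(-17038 + (41 - 43*(-9)))) = 9316/(√(-3/3 + 4214)) + 28044/(√(-17038 + (41 - 43*(-9)))) = 9316/(√(-3*⅓ + 4214)) + 28044/(√(-17038 + (41 + 387))) = 9316/(√(-1 + 4214)) + 28044/(√(-17038 + 428)) = 9316/(√4213) + 28044/(√(-16610)) = 9316*(√4213/4213) + 28044/((I*√16610)) = 9316*√4213/4213 + 28044*(-I*√16610/16610) = 9316*√4213/4213 - 14022*I*√16610/8305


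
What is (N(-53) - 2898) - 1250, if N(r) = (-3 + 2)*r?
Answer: -4095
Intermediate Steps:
N(r) = -r
(N(-53) - 2898) - 1250 = (-1*(-53) - 2898) - 1250 = (53 - 2898) - 1250 = -2845 - 1250 = -4095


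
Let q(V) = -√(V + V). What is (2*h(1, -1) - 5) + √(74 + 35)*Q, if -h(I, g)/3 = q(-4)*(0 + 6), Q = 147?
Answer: -5 + 147*√109 + 72*I*√2 ≈ 1529.7 + 101.82*I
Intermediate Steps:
q(V) = -√2*√V (q(V) = -√(2*V) = -√2*√V)
h(I, g) = 36*I*√2 (h(I, g) = -3*(-√2*√(-4))*(0 + 6) = -3*(-√2*2*I)*6 = -3*(-2*I*√2)*6 = -(-36)*I*√2 = 36*I*√2)
(2*h(1, -1) - 5) + √(74 + 35)*Q = (2*(36*I*√2) - 5) + √(74 + 35)*147 = (72*I*√2 - 5) + √109*147 = (-5 + 72*I*√2) + 147*√109 = -5 + 147*√109 + 72*I*√2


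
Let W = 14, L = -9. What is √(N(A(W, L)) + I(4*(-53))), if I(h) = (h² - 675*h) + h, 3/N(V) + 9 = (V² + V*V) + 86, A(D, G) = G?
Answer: √10729152389/239 ≈ 433.40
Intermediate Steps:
N(V) = 3/(77 + 2*V²) (N(V) = 3/(-9 + ((V² + V*V) + 86)) = 3/(-9 + ((V² + V²) + 86)) = 3/(-9 + (2*V² + 86)) = 3/(-9 + (86 + 2*V²)) = 3/(77 + 2*V²))
I(h) = h² - 674*h
√(N(A(W, L)) + I(4*(-53))) = √(3/(77 + 2*(-9)²) + (4*(-53))*(-674 + 4*(-53))) = √(3/(77 + 2*81) - 212*(-674 - 212)) = √(3/(77 + 162) - 212*(-886)) = √(3/239 + 187832) = √(44891851/239) = √10729152389/239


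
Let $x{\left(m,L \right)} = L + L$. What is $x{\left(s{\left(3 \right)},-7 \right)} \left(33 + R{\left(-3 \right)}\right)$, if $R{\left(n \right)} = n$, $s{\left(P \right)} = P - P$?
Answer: $-420$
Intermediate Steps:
$s{\left(P \right)} = 0$
$x{\left(m,L \right)} = 2 L$
$x{\left(s{\left(3 \right)},-7 \right)} \left(33 + R{\left(-3 \right)}\right) = 2 \left(-7\right) \left(33 - 3\right) = \left(-14\right) 30 = -420$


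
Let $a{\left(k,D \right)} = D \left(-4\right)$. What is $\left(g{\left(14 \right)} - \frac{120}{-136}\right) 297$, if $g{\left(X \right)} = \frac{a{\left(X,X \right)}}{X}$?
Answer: $- \frac{15741}{17} \approx -925.94$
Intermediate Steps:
$a{\left(k,D \right)} = - 4 D$
$g{\left(X \right)} = -4$ ($g{\left(X \right)} = \frac{\left(-4\right) X}{X} = -4$)
$\left(g{\left(14 \right)} - \frac{120}{-136}\right) 297 = \left(-4 - \frac{120}{-136}\right) 297 = \left(-4 - - \frac{15}{17}\right) 297 = \left(-4 + \frac{15}{17}\right) 297 = \left(- \frac{53}{17}\right) 297 = - \frac{15741}{17}$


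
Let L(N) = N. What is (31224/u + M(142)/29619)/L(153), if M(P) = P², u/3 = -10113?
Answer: -34785340/15276384297 ≈ -0.0022771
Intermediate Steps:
u = -30339 (u = 3*(-10113) = -30339)
(31224/u + M(142)/29619)/L(153) = (31224/(-30339) + 142²/29619)/153 = (31224*(-1/30339) + 20164*(1/29619))*(1/153) = (-10408/10113 + 20164/29619)*(1/153) = -34785340/99845649*1/153 = -34785340/15276384297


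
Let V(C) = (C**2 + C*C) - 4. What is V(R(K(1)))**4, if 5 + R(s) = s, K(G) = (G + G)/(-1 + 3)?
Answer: 614656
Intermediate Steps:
K(G) = G (K(G) = (2*G)/2 = (2*G)*(1/2) = G)
R(s) = -5 + s
V(C) = -4 + 2*C**2 (V(C) = (C**2 + C**2) - 4 = 2*C**2 - 4 = -4 + 2*C**2)
V(R(K(1)))**4 = (-4 + 2*(-5 + 1)**2)**4 = (-4 + 2*(-4)**2)**4 = (-4 + 2*16)**4 = (-4 + 32)**4 = 28**4 = 614656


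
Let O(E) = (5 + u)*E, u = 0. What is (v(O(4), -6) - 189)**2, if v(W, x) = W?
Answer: 28561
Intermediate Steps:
O(E) = 5*E (O(E) = (5 + 0)*E = 5*E)
(v(O(4), -6) - 189)**2 = (5*4 - 189)**2 = (20 - 189)**2 = (-169)**2 = 28561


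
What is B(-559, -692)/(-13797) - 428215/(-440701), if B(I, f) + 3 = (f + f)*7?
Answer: 139437202/83292489 ≈ 1.6741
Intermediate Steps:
B(I, f) = -3 + 14*f (B(I, f) = -3 + (f + f)*7 = -3 + (2*f)*7 = -3 + 14*f)
B(-559, -692)/(-13797) - 428215/(-440701) = (-3 + 14*(-692))/(-13797) - 428215/(-440701) = (-3 - 9688)*(-1/13797) - 428215*(-1/440701) = -9691*(-1/13797) + 428215/440701 = 9691/13797 + 428215/440701 = 139437202/83292489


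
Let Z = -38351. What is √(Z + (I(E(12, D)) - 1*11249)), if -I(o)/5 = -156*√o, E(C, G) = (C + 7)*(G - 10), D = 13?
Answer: 2*√(-12400 + 195*√57) ≈ 209.07*I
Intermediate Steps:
E(C, G) = (-10 + G)*(7 + C) (E(C, G) = (7 + C)*(-10 + G) = (-10 + G)*(7 + C))
I(o) = 780*√o (I(o) = -(-780)*√o = 780*√o)
√(Z + (I(E(12, D)) - 1*11249)) = √(-38351 + (780*√(-70 - 10*12 + 7*13 + 12*13) - 1*11249)) = √(-38351 + (780*√(-70 - 120 + 91 + 156) - 11249)) = √(-38351 + (780*√57 - 11249)) = √(-38351 + (-11249 + 780*√57)) = √(-49600 + 780*√57)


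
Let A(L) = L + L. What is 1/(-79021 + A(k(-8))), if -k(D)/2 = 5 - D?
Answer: -1/79073 ≈ -1.2647e-5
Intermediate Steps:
k(D) = -10 + 2*D (k(D) = -2*(5 - D) = -10 + 2*D)
A(L) = 2*L
1/(-79021 + A(k(-8))) = 1/(-79021 + 2*(-10 + 2*(-8))) = 1/(-79021 + 2*(-10 - 16)) = 1/(-79021 + 2*(-26)) = 1/(-79021 - 52) = 1/(-79073) = -1/79073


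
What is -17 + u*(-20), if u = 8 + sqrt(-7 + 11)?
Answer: -217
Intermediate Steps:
u = 10 (u = 8 + sqrt(4) = 8 + 2 = 10)
-17 + u*(-20) = -17 + 10*(-20) = -17 - 200 = -217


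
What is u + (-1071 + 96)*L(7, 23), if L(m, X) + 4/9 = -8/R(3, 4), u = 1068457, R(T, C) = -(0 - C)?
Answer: 3212521/3 ≈ 1.0708e+6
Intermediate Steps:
R(T, C) = C (R(T, C) = -(-1)*C = C)
L(m, X) = -22/9 (L(m, X) = -4/9 - 8/4 = -4/9 - 8*¼ = -4/9 - 2 = -22/9)
u + (-1071 + 96)*L(7, 23) = 1068457 + (-1071 + 96)*(-22/9) = 1068457 - 975*(-22/9) = 1068457 + 7150/3 = 3212521/3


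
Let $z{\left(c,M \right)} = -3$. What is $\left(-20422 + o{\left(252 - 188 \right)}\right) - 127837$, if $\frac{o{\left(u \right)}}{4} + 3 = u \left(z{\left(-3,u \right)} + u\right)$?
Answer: $-132655$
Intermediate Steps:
$o{\left(u \right)} = -12 + 4 u \left(-3 + u\right)$
$\left(-20422 + o{\left(252 - 188 \right)}\right) - 127837 = \left(-20422 - \left(12 - 4 \left(252 - 188\right)^{2} + 12 \left(252 - 188\right)\right)\right) - 127837 = \left(-20422 - \left(780 - 16384\right)\right) - 127837 = \left(-20422 - -15604\right) - 127837 = \left(-20422 + 15604\right) - 127837 = -4818 - 127837 = -132655$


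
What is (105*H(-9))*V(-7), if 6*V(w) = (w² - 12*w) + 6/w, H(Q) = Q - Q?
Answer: 0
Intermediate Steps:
H(Q) = 0
V(w) = 1/w - 2*w + w²/6 (V(w) = ((w² - 12*w) + 6/w)/6 = (w² - 12*w + 6/w)/6 = 1/w - 2*w + w²/6)
(105*H(-9))*V(-7) = (105*0)*((⅙)*(6 + (-7)²*(-12 - 7))/(-7)) = 0*((⅙)*(-⅐)*(6 + 49*(-19))) = 0*((⅙)*(-⅐)*(6 - 931)) = 0*((⅙)*(-⅐)*(-925)) = 0*(925/42) = 0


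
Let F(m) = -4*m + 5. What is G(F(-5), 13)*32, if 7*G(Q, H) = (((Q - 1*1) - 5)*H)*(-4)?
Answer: -31616/7 ≈ -4516.6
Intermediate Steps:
F(m) = 5 - 4*m
G(Q, H) = -4*H*(-6 + Q)/7 (G(Q, H) = ((((Q - 1*1) - 5)*H)*(-4))/7 = ((((Q - 1) - 5)*H)*(-4))/7 = ((((-1 + Q) - 5)*H)*(-4))/7 = (((-6 + Q)*H)*(-4))/7 = ((H*(-6 + Q))*(-4))/7 = (-4*H*(-6 + Q))/7 = -4*H*(-6 + Q)/7)
G(F(-5), 13)*32 = ((4/7)*13*(6 - (5 - 4*(-5))))*32 = ((4/7)*13*(6 - (5 + 20)))*32 = ((4/7)*13*(6 - 1*25))*32 = ((4/7)*13*(6 - 25))*32 = ((4/7)*13*(-19))*32 = -988/7*32 = -31616/7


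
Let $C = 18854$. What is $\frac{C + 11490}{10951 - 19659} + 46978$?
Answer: $\frac{102263520}{2177} \approx 46975.0$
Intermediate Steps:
$\frac{C + 11490}{10951 - 19659} + 46978 = \frac{18854 + 11490}{10951 - 19659} + 46978 = \frac{30344}{-8708} + 46978 = 30344 \left(- \frac{1}{8708}\right) + 46978 = - \frac{7586}{2177} + 46978 = \frac{102263520}{2177}$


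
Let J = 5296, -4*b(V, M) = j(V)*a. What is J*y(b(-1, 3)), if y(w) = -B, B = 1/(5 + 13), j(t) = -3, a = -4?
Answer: -2648/9 ≈ -294.22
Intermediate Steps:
b(V, M) = -3 (b(V, M) = -(-3)*(-4)/4 = -¼*12 = -3)
B = 1/18 ≈ 0.055556
y(w) = -1/18 (y(w) = -1*1/18 = -1/18)
J*y(b(-1, 3)) = 5296*(-1/18) = -2648/9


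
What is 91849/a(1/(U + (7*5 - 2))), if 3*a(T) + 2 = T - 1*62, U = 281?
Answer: -86521758/20095 ≈ -4305.6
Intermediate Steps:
a(T) = -64/3 + T/3 (a(T) = -⅔ + (T - 1*62)/3 = -⅔ + (T - 62)/3 = -⅔ + (-62 + T)/3 = -⅔ + (-62/3 + T/3) = -64/3 + T/3)
91849/a(1/(U + (7*5 - 2))) = 91849/(-64/3 + 1/(3*(281 + (7*5 - 2)))) = 91849/(-64/3 + 1/(3*(281 + (35 - 2)))) = 91849/(-64/3 + 1/(3*(281 + 33))) = 91849/(-64/3 + (⅓)/314) = 91849/(-64/3 + (⅓)*(1/314)) = 91849/(-64/3 + 1/942) = 91849/(-20095/942) = 91849*(-942/20095) = -86521758/20095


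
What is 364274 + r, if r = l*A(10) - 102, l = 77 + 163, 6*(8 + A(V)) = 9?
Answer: 362612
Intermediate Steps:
A(V) = -13/2 (A(V) = -8 + (1/6)*9 = -8 + 3/2 = -13/2)
l = 240
r = -1662 (r = 240*(-13/2) - 102 = -1560 - 102 = -1662)
364274 + r = 364274 - 1662 = 362612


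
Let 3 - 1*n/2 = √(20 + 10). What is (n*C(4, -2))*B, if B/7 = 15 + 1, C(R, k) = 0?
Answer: 0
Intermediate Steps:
B = 112 (B = 7*(15 + 1) = 7*16 = 112)
n = 6 - 2*√30 (n = 6 - 2*√(20 + 10) = 6 - 2*√30 ≈ -4.9545)
(n*C(4, -2))*B = ((6 - 2*√30)*0)*112 = 0*112 = 0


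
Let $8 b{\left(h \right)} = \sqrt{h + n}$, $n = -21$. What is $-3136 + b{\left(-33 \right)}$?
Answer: $-3136 + \frac{3 i \sqrt{6}}{8} \approx -3136.0 + 0.91856 i$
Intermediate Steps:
$b{\left(h \right)} = \frac{\sqrt{-21 + h}}{8}$ ($b{\left(h \right)} = \frac{\sqrt{h - 21}}{8} = \frac{\sqrt{-21 + h}}{8}$)
$-3136 + b{\left(-33 \right)} = -3136 + \frac{\sqrt{-21 - 33}}{8} = -3136 + \frac{\sqrt{-54}}{8} = -3136 + \frac{3 i \sqrt{6}}{8}$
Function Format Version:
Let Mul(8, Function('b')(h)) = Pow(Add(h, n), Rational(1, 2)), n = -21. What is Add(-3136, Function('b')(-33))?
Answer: Add(-3136, Mul(Rational(3, 8), I, Pow(6, Rational(1, 2)))) ≈ Add(-3136.0, Mul(0.91856, I))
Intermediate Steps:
Function('b')(h) = Mul(Rational(1, 8), Pow(Add(-21, h), Rational(1, 2))) (Function('b')(h) = Mul(Rational(1, 8), Pow(Add(h, -21), Rational(1, 2))) = Mul(Rational(1, 8), Pow(Add(-21, h), Rational(1, 2))))
Add(-3136, Function('b')(-33)) = Add(-3136, Mul(Rational(1, 8), Pow(Add(-21, -33), Rational(1, 2)))) = Add(-3136, Mul(Rational(1, 8), Pow(-54, Rational(1, 2)))) = Add(-3136, Mul(Rational(1, 8), Mul(3, I, Pow(6, Rational(1, 2))))) = Add(-3136, Mul(Rational(3, 8), I, Pow(6, Rational(1, 2))))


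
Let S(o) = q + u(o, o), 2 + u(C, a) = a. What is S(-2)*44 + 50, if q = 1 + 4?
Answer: 94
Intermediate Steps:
u(C, a) = -2 + a
q = 5
S(o) = 3 + o (S(o) = 5 + (-2 + o) = 3 + o)
S(-2)*44 + 50 = (3 - 2)*44 + 50 = 1*44 + 50 = 44 + 50 = 94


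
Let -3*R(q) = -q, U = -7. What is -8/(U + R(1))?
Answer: 6/5 ≈ 1.2000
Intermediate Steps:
R(q) = q/3 (R(q) = -(-1)*q/3 = q/3)
-8/(U + R(1)) = -8/(-7 + (1/3)*1) = -8/(-7 + 1/3) = -8/(-20/3) = -3/20*(-8) = 6/5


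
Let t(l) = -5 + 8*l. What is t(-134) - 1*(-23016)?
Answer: 21939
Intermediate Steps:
t(-134) - 1*(-23016) = (-5 + 8*(-134)) - 1*(-23016) = (-5 - 1072) + 23016 = -1077 + 23016 = 21939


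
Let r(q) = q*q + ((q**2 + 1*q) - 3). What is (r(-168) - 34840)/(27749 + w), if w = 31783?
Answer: 21437/59532 ≈ 0.36009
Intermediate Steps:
r(q) = -3 + q + 2*q**2 (r(q) = q**2 + ((q**2 + q) - 3) = q**2 + ((q + q**2) - 3) = q**2 + (-3 + q + q**2) = -3 + q + 2*q**2)
(r(-168) - 34840)/(27749 + w) = ((-3 - 168 + 2*(-168)**2) - 34840)/(27749 + 31783) = ((-3 - 168 + 2*28224) - 34840)/59532 = ((-3 - 168 + 56448) - 34840)*(1/59532) = (56277 - 34840)*(1/59532) = 21437*(1/59532) = 21437/59532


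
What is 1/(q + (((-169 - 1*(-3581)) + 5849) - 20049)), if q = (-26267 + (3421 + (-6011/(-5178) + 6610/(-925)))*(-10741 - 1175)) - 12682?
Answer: -159655/6504832425249 ≈ -2.4544e-8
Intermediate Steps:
q = -6503110067109/159655 (q = (-26267 + (3421 + (-6011*(-1/5178) + 6610*(-1/925)))*(-11916)) - 12682 = (-26267 + (3421 + (6011/5178 - 1322/185))*(-11916)) - 12682 = (-26267 + (3421 - 5733281/957930)*(-11916)) - 12682 = (-26267 + (3271345249/957930)*(-11916)) - 12682 = (-26267 - 6496891664514/159655) - 12682 = -6501085322399/159655 - 12682 = -6503110067109/159655 ≈ -4.0732e+7)
1/(q + (((-169 - 1*(-3581)) + 5849) - 20049)) = 1/(-6503110067109/159655 + (((-169 - 1*(-3581)) + 5849) - 20049)) = 1/(-6503110067109/159655 + (((-169 + 3581) + 5849) - 20049)) = 1/(-6503110067109/159655 + ((3412 + 5849) - 20049)) = 1/(-6503110067109/159655 + (9261 - 20049)) = 1/(-6503110067109/159655 - 10788) = 1/(-6504832425249/159655) = -159655/6504832425249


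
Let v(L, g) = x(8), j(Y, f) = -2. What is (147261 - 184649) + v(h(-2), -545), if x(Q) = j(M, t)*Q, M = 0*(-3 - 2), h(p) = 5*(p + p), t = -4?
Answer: -37404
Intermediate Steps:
h(p) = 10*p (h(p) = 5*(2*p) = 10*p)
M = 0 (M = 0*(-5) = 0)
x(Q) = -2*Q
v(L, g) = -16 (v(L, g) = -2*8 = -16)
(147261 - 184649) + v(h(-2), -545) = (147261 - 184649) - 16 = -37388 - 16 = -37404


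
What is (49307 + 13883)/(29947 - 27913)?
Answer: 31595/1017 ≈ 31.067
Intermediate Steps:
(49307 + 13883)/(29947 - 27913) = 63190/2034 = 63190*(1/2034) = 31595/1017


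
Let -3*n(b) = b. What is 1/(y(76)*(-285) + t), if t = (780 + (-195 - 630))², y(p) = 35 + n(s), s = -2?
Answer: -1/8140 ≈ -0.00012285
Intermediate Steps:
n(b) = -b/3
y(p) = 107/3 (y(p) = 35 - ⅓*(-2) = 35 + ⅔ = 107/3)
t = 2025 (t = (780 - 825)² = (-45)² = 2025)
1/(y(76)*(-285) + t) = 1/((107/3)*(-285) + 2025) = 1/(-10165 + 2025) = 1/(-8140) = -1/8140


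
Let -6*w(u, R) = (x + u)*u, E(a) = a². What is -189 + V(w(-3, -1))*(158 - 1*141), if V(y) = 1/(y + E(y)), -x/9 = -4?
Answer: -218227/1155 ≈ -188.94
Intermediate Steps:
x = 36 (x = -9*(-4) = 36)
w(u, R) = -u*(36 + u)/6 (w(u, R) = -(36 + u)*u/6 = -u*(36 + u)/6)
V(y) = 1/(y + y²)
-189 + V(w(-3, -1))*(158 - 1*141) = -189 + (1/(((-⅙*(-3)*(36 - 3)))*(1 - ⅙*(-3)*(36 - 3))))*(158 - 1*141) = -189 + (1/(((-⅙*(-3)*33))*(1 - ⅙*(-3)*33)))*(158 - 141) = -189 + (1/((33/2)*(1 + 33/2)))*17 = -189 + (2/(33*(35/2)))*17 = -189 + ((2/33)*(2/35))*17 = -189 + (4/1155)*17 = -189 + 68/1155 = -218227/1155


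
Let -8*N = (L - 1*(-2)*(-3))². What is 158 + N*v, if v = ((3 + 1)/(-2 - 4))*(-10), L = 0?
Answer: 128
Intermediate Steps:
N = -9/2 (N = -(0 - 1*(-2)*(-3))²/8 = -(0 + 2*(-3))²/8 = -(0 - 6)²/8 = -⅛*(-6)² = -⅛*36 = -9/2 ≈ -4.5000)
v = 20/3 (v = (4/(-6))*(-10) = (4*(-⅙))*(-10) = -⅔*(-10) = 20/3 ≈ 6.6667)
158 + N*v = 158 - 9/2*20/3 = 158 - 30 = 128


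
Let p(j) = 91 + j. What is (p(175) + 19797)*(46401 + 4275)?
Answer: 1016712588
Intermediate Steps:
(p(175) + 19797)*(46401 + 4275) = ((91 + 175) + 19797)*(46401 + 4275) = (266 + 19797)*50676 = 20063*50676 = 1016712588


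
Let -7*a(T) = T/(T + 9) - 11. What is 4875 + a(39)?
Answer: 546163/112 ≈ 4876.5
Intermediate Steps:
a(T) = 11/7 - T/(7*(9 + T)) (a(T) = -(T/(T + 9) - 11)/7 = -(T/(9 + T) - 11)/7 = -(-11 + T/(9 + T))/7 = 11/7 - T/(7*(9 + T)))
4875 + a(39) = 4875 + (99 + 10*39)/(7*(9 + 39)) = 4875 + (⅐)*(99 + 390)/48 = 4875 + (⅐)*(1/48)*489 = 4875 + 163/112 = 546163/112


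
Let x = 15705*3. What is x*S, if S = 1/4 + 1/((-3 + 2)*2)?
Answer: -47115/4 ≈ -11779.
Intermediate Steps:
x = 47115
S = -1/4 (S = 1*(1/4) + (1/2)/(-1) = 1/4 - 1*1/2 = 1/4 - 1/2 = -1/4 ≈ -0.25000)
x*S = 47115*(-1/4) = -47115/4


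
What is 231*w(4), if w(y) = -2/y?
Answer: -231/2 ≈ -115.50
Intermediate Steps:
231*w(4) = 231*(-2/4) = 231*(-2*1/4) = 231*(-1/2) = -231/2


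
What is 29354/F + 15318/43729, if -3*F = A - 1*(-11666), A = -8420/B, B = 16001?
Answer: -29379207850485/4081211084167 ≈ -7.1986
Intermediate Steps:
A = -8420/16001 ≈ -0.52622
F = -186659246/48003 (F = -(-8420/16001 - 1*(-11666))/3 = -(-8420/16001 + 11666)/3 = -1/3*186659246/16001 = -186659246/48003 ≈ -3888.5)
29354/F + 15318/43729 = 29354/(-186659246/48003) + 15318/43729 = 29354*(-48003/186659246) + 15318*(1/43729) = -704540031/93329623 + 15318/43729 = -29379207850485/4081211084167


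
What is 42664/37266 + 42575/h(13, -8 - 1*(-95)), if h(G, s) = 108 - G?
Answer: 159065303/354027 ≈ 449.30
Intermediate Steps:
42664/37266 + 42575/h(13, -8 - 1*(-95)) = 42664/37266 + 42575/(108 - 1*13) = 42664*(1/37266) + 42575/(108 - 13) = 21332/18633 + 42575/95 = 21332/18633 + 42575*(1/95) = 21332/18633 + 8515/19 = 159065303/354027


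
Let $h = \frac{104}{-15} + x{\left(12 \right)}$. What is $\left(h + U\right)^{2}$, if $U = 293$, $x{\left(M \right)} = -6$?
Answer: $\frac{17648401}{225} \approx 78437.0$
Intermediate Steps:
$h = - \frac{194}{15}$ ($h = \frac{104}{-15} - 6 = 104 \left(- \frac{1}{15}\right) - 6 = - \frac{104}{15} - 6 = - \frac{194}{15} \approx -12.933$)
$\left(h + U\right)^{2} = \left(- \frac{194}{15} + 293\right)^{2} = \left(\frac{4201}{15}\right)^{2} = \frac{17648401}{225}$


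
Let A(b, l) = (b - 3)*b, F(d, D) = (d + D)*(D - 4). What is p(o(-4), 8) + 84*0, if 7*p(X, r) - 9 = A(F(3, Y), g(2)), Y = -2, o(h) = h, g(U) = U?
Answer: 9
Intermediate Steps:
F(d, D) = (-4 + D)*(D + d) (F(d, D) = (D + d)*(-4 + D) = (-4 + D)*(D + d))
A(b, l) = b*(-3 + b) (A(b, l) = (-3 + b)*b = b*(-3 + b))
p(X, r) = 9 (p(X, r) = 9/7 + (((-2)² - 4*(-2) - 4*3 - 2*3)*(-3 + ((-2)² - 4*(-2) - 4*3 - 2*3)))/7 = 9/7 + ((4 + 8 - 12 - 6)*(-3 + (4 + 8 - 12 - 6)))/7 = 9/7 + (-6*(-3 - 6))/7 = 9/7 + (-6*(-9))/7 = 9/7 + (⅐)*54 = 9/7 + 54/7 = 9)
p(o(-4), 8) + 84*0 = 9 + 84*0 = 9 + 0 = 9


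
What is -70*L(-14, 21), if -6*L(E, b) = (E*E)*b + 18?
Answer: 48230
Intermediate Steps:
L(E, b) = -3 - b*E²/6 (L(E, b) = -((E*E)*b + 18)/6 = -(E²*b + 18)/6 = -(b*E² + 18)/6 = -(18 + b*E²)/6 = -3 - b*E²/6)
-70*L(-14, 21) = -70*(-3 - ⅙*21*(-14)²) = -70*(-3 - ⅙*21*196) = -70*(-3 - 686) = -70*(-689) = 48230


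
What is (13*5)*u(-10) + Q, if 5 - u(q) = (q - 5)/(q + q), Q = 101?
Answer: 1509/4 ≈ 377.25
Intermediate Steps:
u(q) = 5 - (-5 + q)/(2*q) (u(q) = 5 - (q - 5)/(q + q) = 5 - (-5 + q)/(2*q))
(13*5)*u(-10) + Q = (13*5)*((½)*(5 + 9*(-10))/(-10)) + 101 = 65*((½)*(-⅒)*(5 - 90)) + 101 = 65*((½)*(-⅒)*(-85)) + 101 = 65*(17/4) + 101 = 1105/4 + 101 = 1509/4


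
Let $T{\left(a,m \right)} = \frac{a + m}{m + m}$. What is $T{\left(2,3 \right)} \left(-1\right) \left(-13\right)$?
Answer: $\frac{65}{6} \approx 10.833$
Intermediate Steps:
$T{\left(a,m \right)} = \frac{a + m}{2 m}$
$T{\left(2,3 \right)} \left(-1\right) \left(-13\right) = \frac{2 + 3}{2 \cdot 3} \left(-1\right) \left(-13\right) = \frac{1}{2} \cdot \frac{1}{3} \cdot 5 \left(-1\right) \left(-13\right) = \frac{5}{6} \left(-1\right) \left(-13\right) = \left(- \frac{5}{6}\right) \left(-13\right) = \frac{65}{6}$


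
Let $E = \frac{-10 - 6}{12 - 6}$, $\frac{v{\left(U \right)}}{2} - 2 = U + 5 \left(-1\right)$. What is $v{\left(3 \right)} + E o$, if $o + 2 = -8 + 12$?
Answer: $- \frac{16}{3} \approx -5.3333$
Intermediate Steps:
$v{\left(U \right)} = -6 + 2 U$ ($v{\left(U \right)} = 4 + 2 \left(U + 5 \left(-1\right)\right) = 4 + 2 \left(U - 5\right) = 4 + 2 \left(-5 + U\right) = 4 + \left(-10 + 2 U\right) = -6 + 2 U$)
$E = - \frac{8}{3}$ ($E = - \frac{16}{6} = \left(-16\right) \frac{1}{6} = - \frac{8}{3} \approx -2.6667$)
$o = 2$ ($o = -2 + \left(-8 + 12\right) = -2 + 4 = 2$)
$v{\left(3 \right)} + E o = \left(-6 + 2 \cdot 3\right) - \frac{16}{3} = \left(-6 + 6\right) - \frac{16}{3} = 0 - \frac{16}{3} = - \frac{16}{3}$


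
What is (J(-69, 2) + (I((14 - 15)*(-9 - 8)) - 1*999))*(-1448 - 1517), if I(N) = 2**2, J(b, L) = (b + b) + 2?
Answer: 3353415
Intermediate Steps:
J(b, L) = 2 + 2*b (J(b, L) = 2*b + 2 = 2 + 2*b)
I(N) = 4
(J(-69, 2) + (I((14 - 15)*(-9 - 8)) - 1*999))*(-1448 - 1517) = ((2 + 2*(-69)) + (4 - 1*999))*(-1448 - 1517) = ((2 - 138) + (4 - 999))*(-2965) = (-136 - 995)*(-2965) = -1131*(-2965) = 3353415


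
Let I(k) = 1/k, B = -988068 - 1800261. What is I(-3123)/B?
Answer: 1/8707951467 ≈ 1.1484e-10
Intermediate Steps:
B = -2788329
I(-3123)/B = 1/(-3123*(-2788329)) = -1/3123*(-1/2788329) = 1/8707951467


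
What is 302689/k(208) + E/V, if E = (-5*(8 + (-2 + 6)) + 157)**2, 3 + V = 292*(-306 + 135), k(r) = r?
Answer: 15112818143/10386480 ≈ 1455.0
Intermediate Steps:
V = -49935 (V = -3 + 292*(-306 + 135) = -3 + 292*(-171) = -3 - 49932 = -49935)
E = 9409 (E = (-5*(8 + 4) + 157)**2 = (-5*12 + 157)**2 = (-60 + 157)**2 = 97**2 = 9409)
302689/k(208) + E/V = 302689/208 + 9409/(-49935) = 302689*(1/208) + 9409*(-1/49935) = 302689/208 - 9409/49935 = 15112818143/10386480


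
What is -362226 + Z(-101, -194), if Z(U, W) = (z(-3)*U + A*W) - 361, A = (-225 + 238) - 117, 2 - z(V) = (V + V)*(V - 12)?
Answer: -333523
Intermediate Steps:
z(V) = 2 - 2*V*(-12 + V) (z(V) = 2 - (V + V)*(V - 12) = 2 - 2*V*(-12 + V))
A = -104 (A = 13 - 117 = -104)
Z(U, W) = -361 - 104*W - 88*U (Z(U, W) = ((2 - 2*(-3)² + 24*(-3))*U - 104*W) - 361 = ((2 - 2*9 - 72)*U - 104*W) - 361 = ((2 - 18 - 72)*U - 104*W) - 361 = (-88*U - 104*W) - 361 = (-104*W - 88*U) - 361 = -361 - 104*W - 88*U)
-362226 + Z(-101, -194) = -362226 + (-361 - 104*(-194) - 88*(-101)) = -362226 + (-361 + 20176 + 8888) = -362226 + 28703 = -333523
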